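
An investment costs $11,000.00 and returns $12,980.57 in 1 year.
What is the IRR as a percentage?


Formula: IRR = C1/C0 - 1
Substituting: IRR = $12,980.57 / $11,000.00 - 1
Ratio: 1.180052 - 1 = 0.180052
IRR = 18.0052%

18.0052%


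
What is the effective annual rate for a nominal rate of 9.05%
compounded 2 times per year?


Formula: EAR = (1 + r/m)^m - 1
Period rate: r/m = 0.0905 / 2 = 0.04525
Compounding: (1 + 0.04525)^2 = 1.092548
EAR = 1.092548 - 1 = 0.092548

0.092548


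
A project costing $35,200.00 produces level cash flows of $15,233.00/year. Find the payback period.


Formula: Payback = investment / annual cash flow
Substituting: Payback = $35,200.00 / $15,233.00
Payback = 2.3108 years

2.3108 years


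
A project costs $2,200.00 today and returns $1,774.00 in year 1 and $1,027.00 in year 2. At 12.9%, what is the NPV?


Formula: NPV = C0 + C1/(1+r) + C2/(1+r)^2
Discount C1: $1,774.00 / (1 + 0.129) = $1,571.30
Discount C2: $1,027.00 / (1 + 0.129)^2 = $805.72
NPV = -$2,200.00 + $1,571.30 + $805.72 = $177.02

$177.02


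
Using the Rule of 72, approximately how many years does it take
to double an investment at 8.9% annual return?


Formula: Years ≈ 72 / r
Substituting: Years ≈ 72 / 8.9
Years ≈ 8.1

8.1 years


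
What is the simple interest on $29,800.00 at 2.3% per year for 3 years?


Formula: I = P * r * t
Substituting: I = $29,800.00 * 0.023 * 3
Step: I = $29,800.00 * 0.069
I = $2,056.20

$2,056.20


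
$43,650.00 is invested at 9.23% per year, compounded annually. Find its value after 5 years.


Formula: FV = P * (1 + r)^n
Substituting: FV = $43,650.00 * (1 + 0.0923)^5
Growth factor: (1.0923)^5 = 1.554926
FV = $43,650.00 * 1.554926 = $67,872.51

$67,872.51


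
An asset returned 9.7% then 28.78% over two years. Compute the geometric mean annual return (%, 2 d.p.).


Formula: Geometric mean = ((1+r1)*(1+r2))^(1/2) - 1
Product: (1 + 0.097) * (1 + 0.2878) = 1.097 * 1.2878 = 1.412717
Square root: 1.412717^0.5 = 1.188578
Geometric mean = 1.188578 - 1 = 0.188578
As percentage: 18.86%

18.86%


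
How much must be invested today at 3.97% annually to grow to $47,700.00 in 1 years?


Formula: PV = FV / (1 + r)^n
Substituting: PV = $47,700.00 / (1 + 0.0397)^1
Discount factor: (1.0397)^1 = 1.0397
PV = $47,700.00 / 1.0397 = $45,878.62

$45,878.62


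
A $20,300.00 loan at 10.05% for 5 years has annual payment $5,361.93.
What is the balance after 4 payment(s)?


Formula: Balance = PV*(1+r)^k - PMT*((1+r)^k - 1)/r
Growth: (1 + 0.1005)^4 = 1.466764
Accumulated factor: ((1+r)^k - 1)/r = 4.644416
Balance = $20,300.00 * 1.466764 - $5,361.93 * 4.644416
Balance = $4,872.27

$4,872.27


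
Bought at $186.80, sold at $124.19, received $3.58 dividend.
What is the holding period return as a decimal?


Formula: HPR = (P1 - P0 + D) / P0
Gain: $124.19 - $186.80 + $3.58 = -$59.03
HPR = -$59.03 / $186.80 = -0.316

-0.316


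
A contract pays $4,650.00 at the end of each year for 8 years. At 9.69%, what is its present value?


Formula: PV = PMT * (1 - (1+r)^(-n)) / r
Discount factor: (1 + 0.0969)^(-8) = 0.47716
Bracket: 1 - 0.47716 = 0.52284
PV = $4,650.00 * 0.52284 / 0.0969 = $25,089.86

$25,089.86


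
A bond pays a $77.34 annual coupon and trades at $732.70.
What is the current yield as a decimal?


Formula: Current yield = annual coupon / price
Substituting: CY = $77.34 / $732.70
CY = 0.105555

0.105555


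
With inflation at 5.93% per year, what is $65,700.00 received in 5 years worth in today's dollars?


Formula: Real value = nominal / (1 + inflation)^years
Price level: (1 + 0.0593)^5 = 1.333813
Real value = $65,700.00 / 1.333813 = $49,257.29

$49,257.29


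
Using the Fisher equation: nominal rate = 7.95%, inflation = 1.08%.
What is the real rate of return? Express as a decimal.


Formula: (1 + r_real) = (1 + r_nom) / (1 + inflation)
Substituting: (1 + r_real) = 1.0795 / 1.0108
(1 + r_real) = 1.067966
r_real = 1.067966 - 1 = 0.067966

0.067966


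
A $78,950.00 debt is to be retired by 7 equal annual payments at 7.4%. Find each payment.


Formula: PMT = PV * r / (1 - (1+r)^(-n))
Denominator: 1 - (1 + 0.074)^(-7) = 0.393306
Numerator: $78,950.00 * 0.074 = 5842.3
PMT = 5842.3 / 0.393306 = $14,854.35

$14,854.35


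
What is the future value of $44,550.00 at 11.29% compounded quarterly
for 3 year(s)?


Formula: FV = P * (1 + r/m)^(m*t)
Period rate: r/m = 0.1129 / 4 = 0.028225
Total periods: m*t = 4 * 3 = 12
Growth factor: (1 + 0.028225)^12 = 1.396555
FV = $44,550.00 * 1.396555 = $62,216.51

$62,216.51


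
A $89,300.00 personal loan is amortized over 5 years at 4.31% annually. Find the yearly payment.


Formula: PMT = PV * r / (1 - (1+r)^(-n))
Denominator: 1 - (1 + 0.0431)^(-5) = 0.190214
Numerator: $89,300.00 * 0.0431 = 3848.83
PMT = 3848.83 / 0.190214 = $20,234.21

$20,234.21


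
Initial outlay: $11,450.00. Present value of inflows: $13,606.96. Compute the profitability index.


Formula: PI = PV(cash flows) / initial investment
Substituting: PI = $13,606.96 / $11,450.00
PI = 1.1884

1.1884


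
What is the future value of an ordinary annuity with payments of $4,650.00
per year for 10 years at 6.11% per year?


Formula: FV = PMT * ((1+r)^n - 1) / r
Growth factor: (1 + 0.0611)^10 = 1.809519
Numerator: 1.809519 - 1 = 0.809519
FV = $4,650.00 * 0.809519 / 0.0611 = $61,608.24

$61,608.24


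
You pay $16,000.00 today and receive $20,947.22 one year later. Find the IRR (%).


Formula: IRR = C1/C0 - 1
Substituting: IRR = $20,947.22 / $16,000.00 - 1
Ratio: 1.309201 - 1 = 0.309201
IRR = 30.9201%

30.9201%


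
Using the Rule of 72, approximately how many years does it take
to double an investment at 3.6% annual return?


Formula: Years ≈ 72 / r
Substituting: Years ≈ 72 / 3.6
Years ≈ 20.0

20.0 years


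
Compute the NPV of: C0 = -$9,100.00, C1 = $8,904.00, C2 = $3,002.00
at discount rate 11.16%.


Formula: NPV = C0 + C1/(1+r) + C2/(1+r)^2
Discount C1: $8,904.00 / (1 + 0.1116) = $8,010.08
Discount C2: $3,002.00 / (1 + 0.1116)^2 = $2,429.48
NPV = -$9,100.00 + $8,010.08 + $2,429.48 = $1,339.56

$1,339.56


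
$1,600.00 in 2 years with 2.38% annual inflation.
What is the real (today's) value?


Formula: Real value = nominal / (1 + inflation)^years
Price level: (1 + 0.0238)^2 = 1.048166
Real value = $1,600.00 / 1.048166 = $1,526.48

$1,526.48


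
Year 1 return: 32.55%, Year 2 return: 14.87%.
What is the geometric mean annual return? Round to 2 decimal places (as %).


Formula: Geometric mean = ((1+r1)*(1+r2))^(1/2) - 1
Product: (1 + 0.3255) * (1 + 0.1487) = 1.3255 * 1.1487 = 1.522602
Square root: 1.522602^0.5 = 1.233938
Geometric mean = 1.233938 - 1 = 0.233938
As percentage: 23.39%

23.39%


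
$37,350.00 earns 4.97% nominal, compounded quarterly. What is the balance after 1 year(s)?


Formula: FV = P * (1 + r/m)^(m*t)
Period rate: r/m = 0.0497 / 4 = 0.012425
Total periods: m*t = 4 * 1 = 4
Growth factor: (1 + 0.012425)^4 = 1.050634
FV = $37,350.00 * 1.050634 = $39,241.18

$39,241.18


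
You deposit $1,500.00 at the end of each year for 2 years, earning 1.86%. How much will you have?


Formula: FV = PMT * ((1+r)^n - 1) / r
Growth factor: (1 + 0.0186)^2 = 1.037546
Numerator: 1.037546 - 1 = 0.037546
FV = $1,500.00 * 0.037546 / 0.0186 = $3,027.90

$3,027.90


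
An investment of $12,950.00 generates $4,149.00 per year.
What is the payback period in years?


Formula: Payback = investment / annual cash flow
Substituting: Payback = $12,950.00 / $4,149.00
Payback = 3.1212 years

3.1212 years


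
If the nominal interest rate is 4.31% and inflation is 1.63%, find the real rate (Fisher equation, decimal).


Formula: (1 + r_real) = (1 + r_nom) / (1 + inflation)
Substituting: (1 + r_real) = 1.0431 / 1.0163
(1 + r_real) = 1.02637
r_real = 1.02637 - 1 = 0.02637

0.02637


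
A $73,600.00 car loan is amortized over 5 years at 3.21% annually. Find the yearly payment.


Formula: PMT = PV * r / (1 - (1+r)^(-n))
Denominator: 1 - (1 + 0.0321)^(-5) = 0.146131
Numerator: $73,600.00 * 0.0321 = 2362.56
PMT = 2362.56 / 0.146131 = $16,167.38

$16,167.38


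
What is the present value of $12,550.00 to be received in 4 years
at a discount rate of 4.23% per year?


Formula: PV = FV / (1 + r)^n
Substituting: PV = $12,550.00 / (1 + 0.0423)^4
Discount factor: (1.0423)^4 = 1.180242
PV = $12,550.00 / 1.180242 = $10,633.42

$10,633.42


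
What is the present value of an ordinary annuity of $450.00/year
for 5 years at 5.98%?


Formula: PV = PMT * (1 - (1+r)^(-n)) / r
Discount factor: (1 + 0.0598)^(-5) = 0.747964
Bracket: 1 - 0.747964 = 0.252036
PV = $450.00 * 0.252036 / 0.0598 = $1,896.60

$1,896.60


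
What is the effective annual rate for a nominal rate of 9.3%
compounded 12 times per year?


Formula: EAR = (1 + r/m)^m - 1
Period rate: r/m = 0.093 / 12 = 0.00775
Compounding: (1 + 0.00775)^12 = 1.097068
EAR = 1.097068 - 1 = 0.097068

0.097068


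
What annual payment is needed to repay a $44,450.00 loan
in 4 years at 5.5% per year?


Formula: PMT = PV * r / (1 - (1+r)^(-n))
Denominator: 1 - (1 + 0.055)^(-4) = 0.192783
Numerator: $44,450.00 * 0.055 = 2444.75
PMT = 2444.75 / 0.192783 = $12,681.34

$12,681.34


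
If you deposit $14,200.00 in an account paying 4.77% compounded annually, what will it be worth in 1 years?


Formula: FV = P * (1 + r)^n
Substituting: FV = $14,200.00 * (1 + 0.0477)^1
Growth factor: (1.0477)^1 = 1.0477
FV = $14,200.00 * 1.0477 = $14,877.34

$14,877.34


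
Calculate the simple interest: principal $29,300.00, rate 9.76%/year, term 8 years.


Formula: I = P * r * t
Substituting: I = $29,300.00 * 0.0976 * 8
Step: I = $29,300.00 * 0.7808
I = $22,877.44

$22,877.44


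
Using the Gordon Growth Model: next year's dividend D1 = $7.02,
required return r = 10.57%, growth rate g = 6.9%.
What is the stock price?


Formula: P = D1 / (r - g)
Spread: r - g = 0.1057 - 0.069 = 0.0367
Substituting: P = $7.02 / 0.0367
P = $191.28

$191.28


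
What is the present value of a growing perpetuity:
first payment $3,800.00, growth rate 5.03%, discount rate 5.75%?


Formula: PV = C / (r - g)
Spread: r - g = 0.0575 - 0.0503 = 0.0072
Substituting: PV = $3,800.00 / 0.0072
PV = $527,777.78

$527,777.78


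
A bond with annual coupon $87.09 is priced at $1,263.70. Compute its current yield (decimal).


Formula: Current yield = annual coupon / price
Substituting: CY = $87.09 / $1,263.70
CY = 0.068917

0.068917


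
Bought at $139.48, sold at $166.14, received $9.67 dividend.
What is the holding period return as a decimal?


Formula: HPR = (P1 - P0 + D) / P0
Gain: $166.14 - $139.48 + $9.67 = $36.33
HPR = $36.33 / $139.48 = 0.2605

0.2605


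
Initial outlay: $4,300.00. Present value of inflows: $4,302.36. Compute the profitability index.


Formula: PI = PV(cash flows) / initial investment
Substituting: PI = $4,302.36 / $4,300.00
PI = 1.0005

1.0005


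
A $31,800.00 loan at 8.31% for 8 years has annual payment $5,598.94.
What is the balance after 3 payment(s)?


Formula: Balance = PV*(1+r)^k - PMT*((1+r)^k - 1)/r
Growth: (1 + 0.0831)^3 = 1.270591
Accumulated factor: ((1+r)^k - 1)/r = 3.256206
Balance = $31,800.00 * 1.270591 - $5,598.94 * 3.256206
Balance = $22,173.48

$22,173.48


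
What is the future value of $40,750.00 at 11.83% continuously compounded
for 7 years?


Formula: FV = P * e^(r*t)
Exponent: r*t = 0.1183 * 7 = 0.8281
e^(0.8281) = 2.288966
FV = $40,750.00 * 2.288966 = $93,275.35

$93,275.35


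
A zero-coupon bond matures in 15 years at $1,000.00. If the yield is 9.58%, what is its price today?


Formula: Price = FV / (1 + r)^n
Substituting: Price = $1,000.00 / (1 + 0.0958)^15
Discount factor: (1.0958)^15 = 3.944295
Price = $1,000.00 / 3.944295 = $253.53

$253.53


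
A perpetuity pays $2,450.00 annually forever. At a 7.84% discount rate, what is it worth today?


Formula: PV = C / r
Substituting: PV = $2,450.00 / 0.0784
PV = $31,250.00

$31,250.00


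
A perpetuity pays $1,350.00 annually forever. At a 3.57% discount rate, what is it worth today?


Formula: PV = C / r
Substituting: PV = $1,350.00 / 0.0357
PV = $37,815.13

$37,815.13


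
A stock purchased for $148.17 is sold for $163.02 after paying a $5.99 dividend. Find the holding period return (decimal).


Formula: HPR = (P1 - P0 + D) / P0
Gain: $163.02 - $148.17 + $5.99 = $20.84
HPR = $20.84 / $148.17 = 0.1406

0.1406


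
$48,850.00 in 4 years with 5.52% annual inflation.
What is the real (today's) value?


Formula: Real value = nominal / (1 + inflation)^years
Price level: (1 + 0.0552)^4 = 1.239764
Real value = $48,850.00 / 1.239764 = $39,402.65

$39,402.65


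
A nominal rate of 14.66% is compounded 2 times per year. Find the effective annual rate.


Formula: EAR = (1 + r/m)^m - 1
Period rate: r/m = 0.1466 / 2 = 0.0733
Compounding: (1 + 0.0733)^2 = 1.151973
EAR = 1.151973 - 1 = 0.151973

0.151973


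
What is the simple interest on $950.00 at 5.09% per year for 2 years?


Formula: I = P * r * t
Substituting: I = $950.00 * 0.0509 * 2
Step: I = $950.00 * 0.1018
I = $96.71

$96.71


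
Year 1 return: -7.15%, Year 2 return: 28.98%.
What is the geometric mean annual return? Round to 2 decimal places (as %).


Formula: Geometric mean = ((1+r1)*(1+r2))^(1/2) - 1
Product: (1 + -0.0715) * (1 + 0.2898) = 0.9285 * 1.2898 = 1.197579
Square root: 1.197579^0.5 = 1.09434
Geometric mean = 1.09434 - 1 = 0.09434
As percentage: 9.43%

9.43%


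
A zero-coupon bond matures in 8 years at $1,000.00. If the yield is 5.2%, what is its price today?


Formula: Price = FV / (1 + r)^n
Substituting: Price = $1,000.00 / (1 + 0.052)^8
Discount factor: (1.052)^8 = 1.50012
Price = $1,000.00 / 1.50012 = $666.61

$666.61


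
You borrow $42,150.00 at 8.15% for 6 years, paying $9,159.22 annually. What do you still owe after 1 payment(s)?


Formula: Balance = PV*(1+r)^k - PMT*((1+r)^k - 1)/r
Growth: (1 + 0.0815)^1 = 1.0815
Accumulated factor: ((1+r)^k - 1)/r = 1.0
Balance = $42,150.00 * 1.0815 - $9,159.22 * 1.0
Balance = $36,426.01

$36,426.01


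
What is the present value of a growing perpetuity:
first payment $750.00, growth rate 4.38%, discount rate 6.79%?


Formula: PV = C / (r - g)
Spread: r - g = 0.0679 - 0.0438 = 0.0241
Substituting: PV = $750.00 / 0.0241
PV = $31,120.33

$31,120.33


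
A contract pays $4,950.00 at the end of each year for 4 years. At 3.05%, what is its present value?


Formula: PV = PMT * (1 - (1+r)^(-n)) / r
Discount factor: (1 + 0.0305)^(-4) = 0.886764
Bracket: 1 - 0.886764 = 0.113236
PV = $4,950.00 * 0.113236 / 0.0305 = $18,377.66

$18,377.66


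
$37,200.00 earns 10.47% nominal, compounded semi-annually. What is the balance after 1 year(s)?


Formula: FV = P * (1 + r/m)^(m*t)
Period rate: r/m = 0.1047 / 2 = 0.05235
Total periods: m*t = 2 * 1 = 2
Growth factor: (1 + 0.05235)^2 = 1.107441
FV = $37,200.00 * 1.107441 = $41,196.79

$41,196.79


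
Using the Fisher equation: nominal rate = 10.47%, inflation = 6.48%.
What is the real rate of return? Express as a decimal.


Formula: (1 + r_real) = (1 + r_nom) / (1 + inflation)
Substituting: (1 + r_real) = 1.1047 / 1.0648
(1 + r_real) = 1.037472
r_real = 1.037472 - 1 = 0.037472

0.037472


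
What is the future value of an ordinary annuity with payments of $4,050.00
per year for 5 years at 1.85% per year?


Formula: FV = PMT * ((1+r)^n - 1) / r
Growth factor: (1 + 0.0185)^5 = 1.095986
Numerator: 1.095986 - 1 = 0.095986
FV = $4,050.00 * 0.095986 / 0.0185 = $21,013.24

$21,013.24


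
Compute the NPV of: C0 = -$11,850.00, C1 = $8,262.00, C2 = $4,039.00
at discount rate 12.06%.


Formula: NPV = C0 + C1/(1+r) + C2/(1+r)^2
Discount C1: $8,262.00 / (1 + 0.1206) = $7,372.84
Discount C2: $4,039.00 / (1 + 0.1206)^2 = $3,216.42
NPV = -$11,850.00 + $7,372.84 + $3,216.42 = -$1,260.75

-$1,260.75


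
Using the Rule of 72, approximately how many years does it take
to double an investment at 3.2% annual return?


Formula: Years ≈ 72 / r
Substituting: Years ≈ 72 / 3.2
Years ≈ 22.5

22.5 years


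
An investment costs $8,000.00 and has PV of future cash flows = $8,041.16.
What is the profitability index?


Formula: PI = PV(cash flows) / initial investment
Substituting: PI = $8,041.16 / $8,000.00
PI = 1.0051

1.0051


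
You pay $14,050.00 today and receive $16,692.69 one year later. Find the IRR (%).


Formula: IRR = C1/C0 - 1
Substituting: IRR = $16,692.69 / $14,050.00 - 1
Ratio: 1.188092 - 1 = 0.188092
IRR = 18.8092%

18.8092%


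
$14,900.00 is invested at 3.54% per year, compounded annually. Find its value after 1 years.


Formula: FV = P * (1 + r)^n
Substituting: FV = $14,900.00 * (1 + 0.0354)^1
Growth factor: (1.0354)^1 = 1.0354
FV = $14,900.00 * 1.0354 = $15,427.46

$15,427.46


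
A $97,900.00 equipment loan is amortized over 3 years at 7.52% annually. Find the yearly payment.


Formula: PMT = PV * r / (1 - (1+r)^(-n))
Denominator: 1 - (1 + 0.0752)^(-3) = 0.195489
Numerator: $97,900.00 * 0.0752 = 7362.08
PMT = 7362.08 / 0.195489 = $37,659.91

$37,659.91


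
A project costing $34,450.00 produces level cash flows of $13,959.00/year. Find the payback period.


Formula: Payback = investment / annual cash flow
Substituting: Payback = $34,450.00 / $13,959.00
Payback = 2.4679 years

2.4679 years


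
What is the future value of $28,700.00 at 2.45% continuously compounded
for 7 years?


Formula: FV = P * e^(r*t)
Exponent: r*t = 0.0245 * 7 = 0.1715
e^(0.1715) = 1.187084
FV = $28,700.00 * 1.187084 = $34,069.31

$34,069.31


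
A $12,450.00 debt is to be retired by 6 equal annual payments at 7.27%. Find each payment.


Formula: PMT = PV * r / (1 - (1+r)^(-n))
Denominator: 1 - (1 + 0.0727)^(-6) = 0.343658
Numerator: $12,450.00 * 0.0727 = 905.115
PMT = 905.115 / 0.343658 = $2,633.77

$2,633.77


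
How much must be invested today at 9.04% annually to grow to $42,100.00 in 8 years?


Formula: PV = FV / (1 + r)^n
Substituting: PV = $42,100.00 / (1 + 0.0904)^8
Discount factor: (1.0904)^8 = 1.99842
PV = $42,100.00 / 1.99842 = $21,066.64

$21,066.64


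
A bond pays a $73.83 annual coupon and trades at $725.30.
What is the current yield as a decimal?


Formula: Current yield = annual coupon / price
Substituting: CY = $73.83 / $725.30
CY = 0.101792

0.101792


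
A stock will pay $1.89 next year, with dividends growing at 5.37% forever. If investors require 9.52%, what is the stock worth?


Formula: P = D1 / (r - g)
Spread: r - g = 0.0952 - 0.0537 = 0.0415
Substituting: P = $1.89 / 0.0415
P = $45.54

$45.54


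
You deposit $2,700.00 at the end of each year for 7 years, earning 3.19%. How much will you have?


Formula: FV = PMT * ((1+r)^n - 1) / r
Growth factor: (1 + 0.0319)^7 = 1.245843
Numerator: 1.245843 - 1 = 0.245843
FV = $2,700.00 * 0.245843 / 0.0319 = $20,808.02

$20,808.02


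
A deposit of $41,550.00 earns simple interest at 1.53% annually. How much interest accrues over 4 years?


Formula: I = P * r * t
Substituting: I = $41,550.00 * 0.0153 * 4
Step: I = $41,550.00 * 0.0612
I = $2,542.86

$2,542.86


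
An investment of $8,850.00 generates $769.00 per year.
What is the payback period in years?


Formula: Payback = investment / annual cash flow
Substituting: Payback = $8,850.00 / $769.00
Payback = 11.5085 years

11.5085 years


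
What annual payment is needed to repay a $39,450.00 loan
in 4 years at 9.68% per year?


Formula: PMT = PV * r / (1 - (1+r)^(-n))
Denominator: 1 - (1 + 0.0968)^(-4) = 0.308981
Numerator: $39,450.00 * 0.0968 = 3818.76
PMT = 3818.76 / 0.308981 = $12,359.22

$12,359.22


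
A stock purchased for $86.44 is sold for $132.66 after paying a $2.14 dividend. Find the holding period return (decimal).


Formula: HPR = (P1 - P0 + D) / P0
Gain: $132.66 - $86.44 + $2.14 = $48.36
HPR = $48.36 / $86.44 = 0.5595

0.5595


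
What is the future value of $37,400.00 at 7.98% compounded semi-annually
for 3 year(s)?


Formula: FV = P * (1 + r/m)^(m*t)
Period rate: r/m = 0.0798 / 2 = 0.0399
Total periods: m*t = 2 * 3 = 6
Growth factor: (1 + 0.0399)^6 = 1.264589
FV = $37,400.00 * 1.264589 = $47,295.64

$47,295.64


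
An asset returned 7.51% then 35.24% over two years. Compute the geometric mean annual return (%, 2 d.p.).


Formula: Geometric mean = ((1+r1)*(1+r2))^(1/2) - 1
Product: (1 + 0.0751) * (1 + 0.3524) = 1.0751 * 1.3524 = 1.453965
Square root: 1.453965^0.5 = 1.205805
Geometric mean = 1.205805 - 1 = 0.205805
As percentage: 20.58%

20.58%


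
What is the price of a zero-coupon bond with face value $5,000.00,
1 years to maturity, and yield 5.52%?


Formula: Price = FV / (1 + r)^n
Substituting: Price = $5,000.00 / (1 + 0.0552)^1
Discount factor: (1.0552)^1 = 1.0552
Price = $5,000.00 / 1.0552 = $4,738.44

$4,738.44


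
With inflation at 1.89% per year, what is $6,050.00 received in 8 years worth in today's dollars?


Formula: Real value = nominal / (1 + inflation)^years
Price level: (1 + 0.0189)^8 = 1.161589
Real value = $6,050.00 / 1.161589 = $5,208.38

$5,208.38


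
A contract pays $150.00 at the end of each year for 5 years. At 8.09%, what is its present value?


Formula: PV = PMT * (1 - (1+r)^(-n)) / r
Discount factor: (1 + 0.0809)^(-5) = 0.677755
Bracket: 1 - 0.677755 = 0.322245
PV = $150.00 * 0.322245 / 0.0809 = $597.49

$597.49


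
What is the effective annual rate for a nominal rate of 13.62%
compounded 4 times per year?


Formula: EAR = (1 + r/m)^m - 1
Period rate: r/m = 0.1362 / 4 = 0.03405
Compounding: (1 + 0.03405)^4 = 1.143316
EAR = 1.143316 - 1 = 0.143316

0.143316


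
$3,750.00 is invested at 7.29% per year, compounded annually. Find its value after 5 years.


Formula: FV = P * (1 + r)^n
Substituting: FV = $3,750.00 * (1 + 0.0729)^5
Growth factor: (1.0729)^5 = 1.421662
FV = $3,750.00 * 1.421662 = $5,331.23

$5,331.23


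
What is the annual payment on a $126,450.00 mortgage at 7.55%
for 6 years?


Formula: PMT = PV * r / (1 - (1+r)^(-n))
Denominator: 1 - (1 + 0.0755)^(-6) = 0.353844
Numerator: $126,450.00 * 0.0755 = 9546.975
PMT = 9546.975 / 0.353844 = $26,980.76

$26,980.76


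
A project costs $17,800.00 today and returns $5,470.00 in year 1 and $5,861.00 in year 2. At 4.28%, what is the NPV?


Formula: NPV = C0 + C1/(1+r) + C2/(1+r)^2
Discount C1: $5,470.00 / (1 + 0.0428) = $5,245.49
Discount C2: $5,861.00 / (1 + 0.0428)^2 = $5,389.76
NPV = -$17,800.00 + $5,245.49 + $5,389.76 = -$7,164.74

-$7,164.74


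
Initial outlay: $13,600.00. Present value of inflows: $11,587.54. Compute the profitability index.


Formula: PI = PV(cash flows) / initial investment
Substituting: PI = $11,587.54 / $13,600.00
PI = 0.852

0.852


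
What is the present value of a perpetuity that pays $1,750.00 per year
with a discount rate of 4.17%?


Formula: PV = C / r
Substituting: PV = $1,750.00 / 0.0417
PV = $41,966.43

$41,966.43


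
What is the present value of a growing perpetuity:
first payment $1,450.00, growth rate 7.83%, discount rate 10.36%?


Formula: PV = C / (r - g)
Spread: r - g = 0.1036 - 0.0783 = 0.0253
Substituting: PV = $1,450.00 / 0.0253
PV = $57,312.25

$57,312.25


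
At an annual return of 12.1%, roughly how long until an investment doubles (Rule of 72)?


Formula: Years ≈ 72 / r
Substituting: Years ≈ 72 / 12.1
Years ≈ 6.0

6.0 years


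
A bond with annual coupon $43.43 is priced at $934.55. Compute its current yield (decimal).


Formula: Current yield = annual coupon / price
Substituting: CY = $43.43 / $934.55
CY = 0.046472

0.046472


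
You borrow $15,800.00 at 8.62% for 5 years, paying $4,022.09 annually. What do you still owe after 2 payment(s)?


Formula: Balance = PV*(1+r)^k - PMT*((1+r)^k - 1)/r
Growth: (1 + 0.0862)^2 = 1.17983
Accumulated factor: ((1+r)^k - 1)/r = 2.0862
Balance = $15,800.00 * 1.17983 - $4,022.09 * 2.0862
Balance = $10,250.44

$10,250.44


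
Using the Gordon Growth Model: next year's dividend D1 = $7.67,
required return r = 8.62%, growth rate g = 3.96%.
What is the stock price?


Formula: P = D1 / (r - g)
Spread: r - g = 0.0862 - 0.0396 = 0.0466
Substituting: P = $7.67 / 0.0466
P = $164.59

$164.59


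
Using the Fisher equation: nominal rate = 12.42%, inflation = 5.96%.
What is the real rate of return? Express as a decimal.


Formula: (1 + r_real) = (1 + r_nom) / (1 + inflation)
Substituting: (1 + r_real) = 1.1242 / 1.0596
(1 + r_real) = 1.060966
r_real = 1.060966 - 1 = 0.060966

0.060966


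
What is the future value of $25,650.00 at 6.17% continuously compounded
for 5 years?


Formula: FV = P * e^(r*t)
Exponent: r*t = 0.0617 * 5 = 0.3085
e^(0.3085) = 1.361382
FV = $25,650.00 * 1.361382 = $34,919.44

$34,919.44


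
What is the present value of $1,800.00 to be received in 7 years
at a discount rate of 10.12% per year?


Formula: PV = FV / (1 + r)^n
Substituting: PV = $1,800.00 / (1 + 0.1012)^7
Discount factor: (1.1012)^7 = 1.963647
PV = $1,800.00 / 1.963647 = $916.66

$916.66


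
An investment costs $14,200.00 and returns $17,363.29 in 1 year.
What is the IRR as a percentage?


Formula: IRR = C1/C0 - 1
Substituting: IRR = $17,363.29 / $14,200.00 - 1
Ratio: 1.222767 - 1 = 0.222767
IRR = 22.2767%

22.2767%


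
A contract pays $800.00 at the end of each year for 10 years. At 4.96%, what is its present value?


Formula: PV = PMT * (1 - (1+r)^(-n)) / r
Discount factor: (1 + 0.0496)^(-10) = 0.616257
Bracket: 1 - 0.616257 = 0.383743
PV = $800.00 * 0.383743 / 0.0496 = $6,189.41

$6,189.41


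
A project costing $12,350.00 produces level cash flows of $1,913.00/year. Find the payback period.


Formula: Payback = investment / annual cash flow
Substituting: Payback = $12,350.00 / $1,913.00
Payback = 6.4558 years

6.4558 years


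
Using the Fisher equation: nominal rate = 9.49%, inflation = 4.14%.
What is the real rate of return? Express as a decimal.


Formula: (1 + r_real) = (1 + r_nom) / (1 + inflation)
Substituting: (1 + r_real) = 1.0949 / 1.0414
(1 + r_real) = 1.051373
r_real = 1.051373 - 1 = 0.051373

0.051373


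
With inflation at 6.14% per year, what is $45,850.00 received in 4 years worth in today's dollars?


Formula: Real value = nominal / (1 + inflation)^years
Price level: (1 + 0.0614)^4 = 1.26916
Real value = $45,850.00 / 1.26916 = $36,126.26

$36,126.26


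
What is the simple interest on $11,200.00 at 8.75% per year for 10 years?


Formula: I = P * r * t
Substituting: I = $11,200.00 * 0.0875 * 10
Step: I = $11,200.00 * 0.875
I = $9,800.00

$9,800.00


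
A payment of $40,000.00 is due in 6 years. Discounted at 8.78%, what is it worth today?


Formula: PV = FV / (1 + r)^n
Substituting: PV = $40,000.00 / (1 + 0.0878)^6
Discount factor: (1.0878)^6 = 1.656892
PV = $40,000.00 / 1.656892 = $24,141.58

$24,141.58


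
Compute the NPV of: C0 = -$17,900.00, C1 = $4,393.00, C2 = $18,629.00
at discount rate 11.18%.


Formula: NPV = C0 + C1/(1+r) + C2/(1+r)^2
Discount C1: $4,393.00 / (1 + 0.1118) = $3,951.25
Discount C2: $18,629.00 / (1 + 0.1118)^2 = $15,070.80
NPV = -$17,900.00 + $3,951.25 + $15,070.80 = $1,122.05

$1,122.05


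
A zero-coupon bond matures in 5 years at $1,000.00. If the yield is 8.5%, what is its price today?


Formula: Price = FV / (1 + r)^n
Substituting: Price = $1,000.00 / (1 + 0.085)^5
Discount factor: (1.085)^5 = 1.503657
Price = $1,000.00 / 1.503657 = $665.05

$665.05


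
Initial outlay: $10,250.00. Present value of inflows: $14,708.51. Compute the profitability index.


Formula: PI = PV(cash flows) / initial investment
Substituting: PI = $14,708.51 / $10,250.00
PI = 1.435

1.435


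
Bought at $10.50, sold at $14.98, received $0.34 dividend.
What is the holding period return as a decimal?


Formula: HPR = (P1 - P0 + D) / P0
Gain: $14.98 - $10.50 + $0.34 = $4.82
HPR = $4.82 / $10.50 = 0.459

0.459


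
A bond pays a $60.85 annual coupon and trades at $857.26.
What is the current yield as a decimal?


Formula: Current yield = annual coupon / price
Substituting: CY = $60.85 / $857.26
CY = 0.070982

0.070982


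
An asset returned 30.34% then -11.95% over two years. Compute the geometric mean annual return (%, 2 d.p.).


Formula: Geometric mean = ((1+r1)*(1+r2))^(1/2) - 1
Product: (1 + 0.3034) * (1 + -0.1195) = 1.3034 * 0.8805 = 1.147644
Square root: 1.147644^0.5 = 1.071281
Geometric mean = 1.071281 - 1 = 0.071281
As percentage: 7.13%

7.13%


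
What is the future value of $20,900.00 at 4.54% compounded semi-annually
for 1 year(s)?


Formula: FV = P * (1 + r/m)^(m*t)
Period rate: r/m = 0.0454 / 2 = 0.0227
Total periods: m*t = 2 * 1 = 2
Growth factor: (1 + 0.0227)^2 = 1.045915
FV = $20,900.00 * 1.045915 = $21,859.63

$21,859.63


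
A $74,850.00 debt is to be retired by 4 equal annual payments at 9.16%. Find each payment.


Formula: PMT = PV * r / (1 - (1+r)^(-n))
Denominator: 1 - (1 + 0.0916)^(-4) = 0.295719
Numerator: $74,850.00 * 0.0916 = 6856.26
PMT = 6856.26 / 0.295719 = $23,185.04

$23,185.04


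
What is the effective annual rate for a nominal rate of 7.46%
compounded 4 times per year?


Formula: EAR = (1 + r/m)^m - 1
Period rate: r/m = 0.0746 / 4 = 0.01865
Compounding: (1 + 0.01865)^4 = 1.076713
EAR = 1.076713 - 1 = 0.076713

0.076713


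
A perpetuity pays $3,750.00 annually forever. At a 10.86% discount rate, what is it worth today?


Formula: PV = C / r
Substituting: PV = $3,750.00 / 0.1086
PV = $34,530.39

$34,530.39


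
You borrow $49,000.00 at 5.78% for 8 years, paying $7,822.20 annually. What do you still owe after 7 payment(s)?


Formula: Balance = PV*(1+r)^k - PMT*((1+r)^k - 1)/r
Growth: (1 + 0.0578)^7 = 1.481921
Accumulated factor: ((1+r)^k - 1)/r = 8.337727
Balance = $49,000.00 * 1.481921 - $7,822.20 * 8.337727
Balance = $7,394.74

$7,394.74


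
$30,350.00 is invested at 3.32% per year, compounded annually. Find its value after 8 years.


Formula: FV = P * (1 + r)^n
Substituting: FV = $30,350.00 * (1 + 0.0332)^8
Growth factor: (1.0332)^8 = 1.298599
FV = $30,350.00 * 1.298599 = $39,412.49

$39,412.49


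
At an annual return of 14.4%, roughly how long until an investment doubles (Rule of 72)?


Formula: Years ≈ 72 / r
Substituting: Years ≈ 72 / 14.4
Years ≈ 5.0

5.0 years


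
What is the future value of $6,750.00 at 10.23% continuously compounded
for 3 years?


Formula: FV = P * e^(r*t)
Exponent: r*t = 0.1023 * 3 = 0.3069
e^(0.3069) = 1.359205
FV = $6,750.00 * 1.359205 = $9,174.63

$9,174.63


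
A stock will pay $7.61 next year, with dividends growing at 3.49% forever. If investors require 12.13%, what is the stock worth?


Formula: P = D1 / (r - g)
Spread: r - g = 0.1213 - 0.0349 = 0.0864
Substituting: P = $7.61 / 0.0864
P = $88.08

$88.08


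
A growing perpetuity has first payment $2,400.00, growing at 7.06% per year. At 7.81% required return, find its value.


Formula: PV = C / (r - g)
Spread: r - g = 0.0781 - 0.0706 = 0.0075
Substituting: PV = $2,400.00 / 0.0075
PV = $320,000.00

$320,000.00


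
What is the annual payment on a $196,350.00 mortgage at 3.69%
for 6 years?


Formula: PMT = PV * r / (1 - (1+r)^(-n))
Denominator: 1 - (1 + 0.0369)^(-6) = 0.195402
Numerator: $196,350.00 * 0.0369 = 7245.315
PMT = 7245.315 / 0.195402 = $37,078.95

$37,078.95


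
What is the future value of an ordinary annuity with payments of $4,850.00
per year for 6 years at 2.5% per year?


Formula: FV = PMT * ((1+r)^n - 1) / r
Growth factor: (1 + 0.025)^6 = 1.159693
Numerator: 1.159693 - 1 = 0.159693
FV = $4,850.00 * 0.159693 / 0.025 = $30,980.52

$30,980.52


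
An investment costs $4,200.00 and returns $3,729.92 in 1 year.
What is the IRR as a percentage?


Formula: IRR = C1/C0 - 1
Substituting: IRR = $3,729.92 / $4,200.00 - 1
Ratio: 0.888076 - 1 = -0.111924
IRR = -11.1924%

-11.1924%


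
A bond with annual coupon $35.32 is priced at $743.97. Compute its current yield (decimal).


Formula: Current yield = annual coupon / price
Substituting: CY = $35.32 / $743.97
CY = 0.047475

0.047475


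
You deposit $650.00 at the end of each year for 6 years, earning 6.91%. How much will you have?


Formula: FV = PMT * ((1+r)^n - 1) / r
Growth factor: (1 + 0.0691)^6 = 1.493172
Numerator: 1.493172 - 1 = 0.493172
FV = $650.00 * 0.493172 / 0.0691 = $4,639.10

$4,639.10


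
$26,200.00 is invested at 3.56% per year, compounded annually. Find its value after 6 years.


Formula: FV = P * (1 + r)^n
Substituting: FV = $26,200.00 * (1 + 0.0356)^6
Growth factor: (1.0356)^6 = 1.233537
FV = $26,200.00 * 1.233537 = $32,318.67

$32,318.67


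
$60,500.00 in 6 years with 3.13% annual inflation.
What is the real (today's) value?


Formula: Real value = nominal / (1 + inflation)^years
Price level: (1 + 0.0313)^6 = 1.203123
Real value = $60,500.00 / 1.203123 = $50,285.79

$50,285.79


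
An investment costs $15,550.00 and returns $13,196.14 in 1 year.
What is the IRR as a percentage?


Formula: IRR = C1/C0 - 1
Substituting: IRR = $13,196.14 / $15,550.00 - 1
Ratio: 0.848626 - 1 = -0.151374
IRR = -15.1374%

-15.1374%


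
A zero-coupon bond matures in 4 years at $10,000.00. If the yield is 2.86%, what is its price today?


Formula: Price = FV / (1 + r)^n
Substituting: Price = $10,000.00 / (1 + 0.0286)^4
Discount factor: (1.0286)^4 = 1.119402
Price = $10,000.00 / 1.119402 = $8,933.34

$8,933.34


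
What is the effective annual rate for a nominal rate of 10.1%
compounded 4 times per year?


Formula: EAR = (1 + r/m)^m - 1
Period rate: r/m = 0.101 / 4 = 0.02525
Compounding: (1 + 0.02525)^4 = 1.10489
EAR = 1.10489 - 1 = 0.10489

0.10489


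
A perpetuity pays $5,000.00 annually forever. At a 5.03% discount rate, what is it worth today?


Formula: PV = C / r
Substituting: PV = $5,000.00 / 0.0503
PV = $99,403.58

$99,403.58


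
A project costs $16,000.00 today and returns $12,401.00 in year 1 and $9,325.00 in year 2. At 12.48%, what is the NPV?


Formula: NPV = C0 + C1/(1+r) + C2/(1+r)^2
Discount C1: $12,401.00 / (1 + 0.1248) = $11,025.07
Discount C2: $9,325.00 / (1 + 0.1248)^2 = $7,370.52
NPV = -$16,000.00 + $11,025.07 + $7,370.52 = $2,395.59

$2,395.59


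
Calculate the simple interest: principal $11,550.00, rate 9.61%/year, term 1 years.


Formula: I = P * r * t
Substituting: I = $11,550.00 * 0.0961 * 1
Step: I = $11,550.00 * 0.0961
I = $1,109.96

$1,109.96


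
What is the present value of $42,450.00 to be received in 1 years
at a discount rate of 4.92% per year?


Formula: PV = FV / (1 + r)^n
Substituting: PV = $42,450.00 / (1 + 0.0492)^1
Discount factor: (1.0492)^1 = 1.0492
PV = $42,450.00 / 1.0492 = $40,459.40

$40,459.40


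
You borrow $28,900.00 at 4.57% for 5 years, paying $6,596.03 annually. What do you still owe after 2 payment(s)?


Formula: Balance = PV*(1+r)^k - PMT*((1+r)^k - 1)/r
Growth: (1 + 0.0457)^2 = 1.093488
Accumulated factor: ((1+r)^k - 1)/r = 2.0457
Balance = $28,900.00 * 1.093488 - $6,596.03 * 2.0457
Balance = $18,108.32

$18,108.32


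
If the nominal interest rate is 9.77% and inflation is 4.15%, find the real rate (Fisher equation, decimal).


Formula: (1 + r_real) = (1 + r_nom) / (1 + inflation)
Substituting: (1 + r_real) = 1.0977 / 1.0415
(1 + r_real) = 1.053961
r_real = 1.053961 - 1 = 0.053961

0.053961


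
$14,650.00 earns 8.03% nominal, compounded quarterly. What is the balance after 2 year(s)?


Formula: FV = P * (1 + r/m)^(m*t)
Period rate: r/m = 0.0803 / 4 = 0.020075
Total periods: m*t = 4 * 2 = 8
Growth factor: (1 + 0.020075)^8 = 1.172349
FV = $14,650.00 * 1.172349 = $17,174.91

$17,174.91


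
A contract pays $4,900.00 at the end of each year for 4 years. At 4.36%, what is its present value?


Formula: PV = PMT * (1 - (1+r)^(-n)) / r
Discount factor: (1 + 0.0436)^(-4) = 0.84307
Bracket: 1 - 0.84307 = 0.15693
PV = $4,900.00 * 0.15693 / 0.0436 = $17,636.61

$17,636.61


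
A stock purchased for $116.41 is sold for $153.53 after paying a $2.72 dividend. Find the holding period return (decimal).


Formula: HPR = (P1 - P0 + D) / P0
Gain: $153.53 - $116.41 + $2.72 = $39.84
HPR = $39.84 / $116.41 = 0.3422

0.3422


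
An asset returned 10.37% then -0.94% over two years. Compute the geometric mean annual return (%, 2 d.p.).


Formula: Geometric mean = ((1+r1)*(1+r2))^(1/2) - 1
Product: (1 + 0.1037) * (1 + -0.0094) = 1.1037 * 0.9906 = 1.093325
Square root: 1.093325^0.5 = 1.045622
Geometric mean = 1.045622 - 1 = 0.045622
As percentage: 4.56%

4.56%


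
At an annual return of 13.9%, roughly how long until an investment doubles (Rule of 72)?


Formula: Years ≈ 72 / r
Substituting: Years ≈ 72 / 13.9
Years ≈ 5.2

5.2 years


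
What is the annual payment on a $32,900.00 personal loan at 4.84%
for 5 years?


Formula: PMT = PV * r / (1 - (1+r)^(-n))
Denominator: 1 - (1 + 0.0484)^(-5) = 0.210477
Numerator: $32,900.00 * 0.0484 = 1592.36
PMT = 1592.36 / 0.210477 = $7,565.49

$7,565.49


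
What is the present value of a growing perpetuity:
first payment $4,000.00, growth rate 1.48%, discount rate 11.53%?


Formula: PV = C / (r - g)
Spread: r - g = 0.1153 - 0.0148 = 0.1005
Substituting: PV = $4,000.00 / 0.1005
PV = $39,801.00

$39,801.00


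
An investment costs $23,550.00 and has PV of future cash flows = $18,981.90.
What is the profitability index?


Formula: PI = PV(cash flows) / initial investment
Substituting: PI = $18,981.90 / $23,550.00
PI = 0.806

0.806


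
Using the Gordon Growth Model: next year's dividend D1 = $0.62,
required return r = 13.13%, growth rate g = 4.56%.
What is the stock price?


Formula: P = D1 / (r - g)
Spread: r - g = 0.1313 - 0.0456 = 0.0857
Substituting: P = $0.62 / 0.0857
P = $7.23

$7.23


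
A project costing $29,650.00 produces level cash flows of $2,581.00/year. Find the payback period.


Formula: Payback = investment / annual cash flow
Substituting: Payback = $29,650.00 / $2,581.00
Payback = 11.4878 years

11.4878 years


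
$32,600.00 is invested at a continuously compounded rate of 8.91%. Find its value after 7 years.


Formula: FV = P * e^(r*t)
Exponent: r*t = 0.0891 * 7 = 0.6237
e^(0.6237) = 1.865819
FV = $32,600.00 * 1.865819 = $60,825.69

$60,825.69


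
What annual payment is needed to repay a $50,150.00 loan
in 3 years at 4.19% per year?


Formula: PMT = PV * r / (1 - (1+r)^(-n))
Denominator: 1 - (1 + 0.0419)^(-3) = 0.115858
Numerator: $50,150.00 * 0.0419 = 2101.285
PMT = 2101.285 / 0.115858 = $18,136.68

$18,136.68


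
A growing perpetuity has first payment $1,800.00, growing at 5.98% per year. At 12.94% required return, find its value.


Formula: PV = C / (r - g)
Spread: r - g = 0.1294 - 0.0598 = 0.0696
Substituting: PV = $1,800.00 / 0.0696
PV = $25,862.07

$25,862.07


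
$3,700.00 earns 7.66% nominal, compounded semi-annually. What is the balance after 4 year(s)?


Formula: FV = P * (1 + r/m)^(m*t)
Period rate: r/m = 0.0766 / 2 = 0.0383
Total periods: m*t = 2 * 4 = 8
Growth factor: (1 + 0.0383)^8 = 1.350774
FV = $3,700.00 * 1.350774 = $4,997.87

$4,997.87


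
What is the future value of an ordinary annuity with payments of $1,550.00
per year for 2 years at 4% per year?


Formula: FV = PMT * ((1+r)^n - 1) / r
Growth factor: (1 + 0.04)^2 = 1.0816
Numerator: 1.0816 - 1 = 0.0816
FV = $1,550.00 * 0.0816 / 0.04 = $3,162.00

$3,162.00


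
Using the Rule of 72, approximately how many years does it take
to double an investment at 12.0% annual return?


Formula: Years ≈ 72 / r
Substituting: Years ≈ 72 / 12.0
Years ≈ 6.0

6.0 years


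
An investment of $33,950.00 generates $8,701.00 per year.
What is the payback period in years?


Formula: Payback = investment / annual cash flow
Substituting: Payback = $33,950.00 / $8,701.00
Payback = 3.9019 years

3.9019 years


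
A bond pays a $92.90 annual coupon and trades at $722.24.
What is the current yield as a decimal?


Formula: Current yield = annual coupon / price
Substituting: CY = $92.90 / $722.24
CY = 0.128628

0.128628
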